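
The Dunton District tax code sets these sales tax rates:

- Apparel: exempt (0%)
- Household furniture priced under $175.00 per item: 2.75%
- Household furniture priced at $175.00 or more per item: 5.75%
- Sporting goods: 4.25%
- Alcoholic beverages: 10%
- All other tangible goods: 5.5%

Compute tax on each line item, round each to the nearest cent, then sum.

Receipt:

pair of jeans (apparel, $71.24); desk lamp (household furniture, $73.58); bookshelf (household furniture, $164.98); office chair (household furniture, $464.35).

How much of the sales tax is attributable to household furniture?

$33.26

Desk lamp $73.58: household furniture, under $175.00 → 2.75% → $2.02
Bookshelf $164.98: household furniture, under $175.00 → 2.75% → $4.54
Office chair $464.35: household furniture, $175.00 or more → 5.75% → $26.70
Tax on household furniture = $2.02 + $4.54 + $26.70 = $33.26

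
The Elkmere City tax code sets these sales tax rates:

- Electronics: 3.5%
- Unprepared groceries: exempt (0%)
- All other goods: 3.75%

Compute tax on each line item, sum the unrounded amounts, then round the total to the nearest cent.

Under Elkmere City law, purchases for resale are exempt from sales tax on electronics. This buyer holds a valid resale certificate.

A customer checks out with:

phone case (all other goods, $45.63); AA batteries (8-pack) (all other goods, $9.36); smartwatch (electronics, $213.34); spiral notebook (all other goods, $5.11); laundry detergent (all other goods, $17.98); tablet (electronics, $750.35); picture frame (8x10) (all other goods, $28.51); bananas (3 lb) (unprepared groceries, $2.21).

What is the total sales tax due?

Phone case $45.63: all other goods → 3.75% → $1.711125
AA batteries (8-pack) $9.36: all other goods → 3.75% → $0.351
Smartwatch $213.34: electronics, buyer-exempt → 0% → $0.00
Spiral notebook $5.11: all other goods → 3.75% → $0.191625
Laundry detergent $17.98: all other goods → 3.75% → $0.67425
Tablet $750.35: electronics, buyer-exempt → 0% → $0.00
Picture frame (8x10) $28.51: all other goods → 3.75% → $1.069125
Bananas (3 lb) $2.21: unprepared groceries → 0% → $0.00
Unrounded tax sum = $3.997125 → $4.00

$4.00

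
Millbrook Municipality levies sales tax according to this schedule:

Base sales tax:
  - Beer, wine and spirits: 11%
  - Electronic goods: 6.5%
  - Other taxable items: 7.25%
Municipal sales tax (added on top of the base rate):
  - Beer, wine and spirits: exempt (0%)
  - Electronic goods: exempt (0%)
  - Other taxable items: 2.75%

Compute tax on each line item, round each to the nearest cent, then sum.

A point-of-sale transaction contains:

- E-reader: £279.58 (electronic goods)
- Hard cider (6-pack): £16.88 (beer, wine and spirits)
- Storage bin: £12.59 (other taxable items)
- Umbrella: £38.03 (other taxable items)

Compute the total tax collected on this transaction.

£25.09

E-reader £279.58: electronic goods → 6.5% + 0% municipal = 6.5% → £18.17
Hard cider (6-pack) £16.88: beer, wine and spirits → 11% + 0% municipal = 11% → £1.86
Storage bin £12.59: other taxable items → 7.25% + 2.75% municipal = 10% → £1.26
Umbrella £38.03: other taxable items → 7.25% + 2.75% municipal = 10% → £3.80
Total tax = £18.17 + £1.86 + £1.26 + £3.80 = £25.09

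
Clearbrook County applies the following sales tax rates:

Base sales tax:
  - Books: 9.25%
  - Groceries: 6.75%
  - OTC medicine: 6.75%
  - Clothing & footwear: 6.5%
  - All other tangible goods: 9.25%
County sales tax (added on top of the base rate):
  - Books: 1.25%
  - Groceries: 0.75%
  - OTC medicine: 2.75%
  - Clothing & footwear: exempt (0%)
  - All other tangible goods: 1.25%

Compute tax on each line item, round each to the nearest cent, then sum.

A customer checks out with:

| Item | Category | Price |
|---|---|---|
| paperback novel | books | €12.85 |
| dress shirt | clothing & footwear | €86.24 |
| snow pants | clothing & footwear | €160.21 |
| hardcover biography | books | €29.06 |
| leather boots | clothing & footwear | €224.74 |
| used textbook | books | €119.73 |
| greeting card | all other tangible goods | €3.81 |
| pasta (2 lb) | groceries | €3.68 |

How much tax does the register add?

Paperback novel €12.85: books → 9.25% + 1.25% county = 10.5% → €1.35
Dress shirt €86.24: clothing & footwear → 6.5% + 0% county = 6.5% → €5.61
Snow pants €160.21: clothing & footwear → 6.5% + 0% county = 6.5% → €10.41
Hardcover biography €29.06: books → 9.25% + 1.25% county = 10.5% → €3.05
Leather boots €224.74: clothing & footwear → 6.5% + 0% county = 6.5% → €14.61
Used textbook €119.73: books → 9.25% + 1.25% county = 10.5% → €12.57
Greeting card €3.81: all other tangible goods → 9.25% + 1.25% county = 10.5% → €0.40
Pasta (2 lb) €3.68: groceries → 6.75% + 0.75% county = 7.5% → €0.28
Total tax = €1.35 + €5.61 + €10.41 + €3.05 + €14.61 + €12.57 + €0.40 + €0.28 = €48.28

€48.28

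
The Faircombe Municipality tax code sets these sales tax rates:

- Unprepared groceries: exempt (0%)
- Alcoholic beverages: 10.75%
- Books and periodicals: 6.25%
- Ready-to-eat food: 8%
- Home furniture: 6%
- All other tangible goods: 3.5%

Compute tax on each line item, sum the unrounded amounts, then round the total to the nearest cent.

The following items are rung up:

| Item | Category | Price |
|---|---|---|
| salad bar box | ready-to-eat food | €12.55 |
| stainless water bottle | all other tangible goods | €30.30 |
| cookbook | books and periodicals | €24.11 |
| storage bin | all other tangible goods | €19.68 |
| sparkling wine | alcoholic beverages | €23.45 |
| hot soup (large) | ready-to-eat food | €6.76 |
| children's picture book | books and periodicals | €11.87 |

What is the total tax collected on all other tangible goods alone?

Stainless water bottle €30.30: all other tangible goods → 3.5% → €1.0605
Storage bin €19.68: all other tangible goods → 3.5% → €0.6888
Tax on all other tangible goods: unrounded sum = €1.7493 → €1.75

€1.75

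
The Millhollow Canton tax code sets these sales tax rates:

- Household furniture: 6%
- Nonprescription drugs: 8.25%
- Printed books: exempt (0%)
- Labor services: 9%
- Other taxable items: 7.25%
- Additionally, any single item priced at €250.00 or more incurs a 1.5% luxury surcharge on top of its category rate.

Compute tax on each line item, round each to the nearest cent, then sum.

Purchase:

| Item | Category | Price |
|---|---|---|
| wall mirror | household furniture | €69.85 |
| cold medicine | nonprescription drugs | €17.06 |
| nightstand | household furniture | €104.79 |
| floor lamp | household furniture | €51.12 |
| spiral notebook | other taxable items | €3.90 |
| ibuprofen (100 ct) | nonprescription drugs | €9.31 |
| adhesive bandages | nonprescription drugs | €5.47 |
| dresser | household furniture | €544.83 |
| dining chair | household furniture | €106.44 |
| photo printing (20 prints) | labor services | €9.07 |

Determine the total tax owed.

€64.53

Wall mirror €69.85: household furniture → 6% → €4.19
Cold medicine €17.06: nonprescription drugs → 8.25% → €1.41
Nightstand €104.79: household furniture → 6% → €6.29
Floor lamp €51.12: household furniture → 6% → €3.07
Spiral notebook €3.90: other taxable items → 7.25% → €0.28
Ibuprofen (100 ct) €9.31: nonprescription drugs → 8.25% → €0.77
Adhesive bandages €5.47: nonprescription drugs → 8.25% → €0.45
Dresser €544.83: household furniture → 6% + 1.5% surcharge = 7.5% → €40.86
Dining chair €106.44: household furniture → 6% → €6.39
Photo printing (20 prints) €9.07: labor services → 9% → €0.82
Total tax = €4.19 + €1.41 + €6.29 + €3.07 + €0.28 + €0.77 + €0.45 + €40.86 + €6.39 + €0.82 = €64.53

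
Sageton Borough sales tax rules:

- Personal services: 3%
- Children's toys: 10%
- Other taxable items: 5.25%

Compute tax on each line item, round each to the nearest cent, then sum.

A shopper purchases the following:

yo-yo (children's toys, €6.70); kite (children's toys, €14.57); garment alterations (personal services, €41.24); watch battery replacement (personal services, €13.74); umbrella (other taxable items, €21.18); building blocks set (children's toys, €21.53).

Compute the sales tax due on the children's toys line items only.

Yo-yo €6.70: children's toys → 10% → €0.67
Kite €14.57: children's toys → 10% → €1.46
Building blocks set €21.53: children's toys → 10% → €2.15
Tax on children's toys = €0.67 + €1.46 + €2.15 = €4.28

€4.28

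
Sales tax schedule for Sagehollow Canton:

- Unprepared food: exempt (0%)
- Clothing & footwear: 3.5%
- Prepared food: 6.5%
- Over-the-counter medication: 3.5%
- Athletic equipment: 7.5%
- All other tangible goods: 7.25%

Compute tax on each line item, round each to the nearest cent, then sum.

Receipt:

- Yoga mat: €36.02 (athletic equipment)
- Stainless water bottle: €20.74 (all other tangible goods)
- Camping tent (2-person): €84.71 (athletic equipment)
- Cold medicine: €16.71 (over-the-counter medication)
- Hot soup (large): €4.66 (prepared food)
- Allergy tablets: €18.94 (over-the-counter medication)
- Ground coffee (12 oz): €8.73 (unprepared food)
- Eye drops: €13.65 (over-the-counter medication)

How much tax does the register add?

Yoga mat €36.02: athletic equipment → 7.5% → €2.70
Stainless water bottle €20.74: all other tangible goods → 7.25% → €1.50
Camping tent (2-person) €84.71: athletic equipment → 7.5% → €6.35
Cold medicine €16.71: over-the-counter medication → 3.5% → €0.58
Hot soup (large) €4.66: prepared food → 6.5% → €0.30
Allergy tablets €18.94: over-the-counter medication → 3.5% → €0.66
Ground coffee (12 oz) €8.73: unprepared food → 0% → €0.00
Eye drops €13.65: over-the-counter medication → 3.5% → €0.48
Total tax = €2.70 + €1.50 + €6.35 + €0.58 + €0.30 + €0.66 + €0.48 = €12.57

€12.57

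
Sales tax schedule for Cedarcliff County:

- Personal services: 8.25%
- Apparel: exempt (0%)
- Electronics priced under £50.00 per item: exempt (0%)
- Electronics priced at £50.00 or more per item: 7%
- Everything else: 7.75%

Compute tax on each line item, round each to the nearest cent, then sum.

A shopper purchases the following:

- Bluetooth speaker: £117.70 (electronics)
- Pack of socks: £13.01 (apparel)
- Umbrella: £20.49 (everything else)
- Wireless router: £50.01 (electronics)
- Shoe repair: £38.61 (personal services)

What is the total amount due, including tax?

£256.34

Bluetooth speaker £117.70: electronics, £50.00 or more → 7% → £8.24
Pack of socks £13.01: apparel → 0% → £0.00
Umbrella £20.49: everything else → 7.75% → £1.59
Wireless router £50.01: electronics, £50.00 or more → 7% → £3.50
Shoe repair £38.61: personal services → 8.25% → £3.19
Subtotal = £239.82; tax = £16.52; total due = £256.34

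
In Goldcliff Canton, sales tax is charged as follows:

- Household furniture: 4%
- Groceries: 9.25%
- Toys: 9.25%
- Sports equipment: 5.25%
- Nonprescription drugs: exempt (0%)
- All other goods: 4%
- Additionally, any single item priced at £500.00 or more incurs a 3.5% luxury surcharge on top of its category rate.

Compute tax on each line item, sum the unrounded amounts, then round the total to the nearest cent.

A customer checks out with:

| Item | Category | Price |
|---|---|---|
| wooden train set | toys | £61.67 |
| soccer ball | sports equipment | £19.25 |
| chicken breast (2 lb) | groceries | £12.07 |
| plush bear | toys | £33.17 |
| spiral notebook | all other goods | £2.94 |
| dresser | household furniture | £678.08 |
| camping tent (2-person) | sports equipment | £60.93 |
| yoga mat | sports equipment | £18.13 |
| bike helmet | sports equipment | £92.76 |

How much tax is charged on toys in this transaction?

Wooden train set £61.67: toys → 9.25% → £5.704475
Plush bear £33.17: toys → 9.25% → £3.068225
Tax on toys: unrounded sum = £8.7727 → £8.77

£8.77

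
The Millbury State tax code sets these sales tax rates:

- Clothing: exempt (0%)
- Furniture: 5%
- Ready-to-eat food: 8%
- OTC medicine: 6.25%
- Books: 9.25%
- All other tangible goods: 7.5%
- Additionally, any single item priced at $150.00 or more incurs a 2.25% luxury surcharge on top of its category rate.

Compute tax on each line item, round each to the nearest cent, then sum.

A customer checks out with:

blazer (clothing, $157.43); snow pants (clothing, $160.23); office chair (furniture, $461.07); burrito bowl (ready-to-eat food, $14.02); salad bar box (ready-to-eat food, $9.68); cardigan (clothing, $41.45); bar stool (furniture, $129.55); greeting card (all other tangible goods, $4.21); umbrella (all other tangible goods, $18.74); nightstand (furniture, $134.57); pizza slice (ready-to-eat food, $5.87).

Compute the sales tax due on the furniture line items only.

Office chair $461.07: furniture → 5% + 2.25% surcharge = 7.25% → $33.43
Bar stool $129.55: furniture → 5% → $6.48
Nightstand $134.57: furniture → 5% → $6.73
Tax on furniture = $33.43 + $6.48 + $6.73 = $46.64

$46.64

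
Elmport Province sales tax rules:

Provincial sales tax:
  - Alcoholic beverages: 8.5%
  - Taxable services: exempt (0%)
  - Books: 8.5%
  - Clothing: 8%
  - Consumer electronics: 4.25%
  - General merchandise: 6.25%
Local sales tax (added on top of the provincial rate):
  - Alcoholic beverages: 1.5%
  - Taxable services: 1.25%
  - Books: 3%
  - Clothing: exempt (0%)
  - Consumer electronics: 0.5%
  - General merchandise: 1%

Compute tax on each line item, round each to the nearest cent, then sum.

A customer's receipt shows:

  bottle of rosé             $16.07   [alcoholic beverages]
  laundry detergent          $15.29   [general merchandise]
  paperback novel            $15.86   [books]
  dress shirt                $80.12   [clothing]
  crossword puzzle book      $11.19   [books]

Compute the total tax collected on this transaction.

Bottle of rosé $16.07: alcoholic beverages → 8.5% + 1.5% local = 10% → $1.61
Laundry detergent $15.29: general merchandise → 6.25% + 1% local = 7.25% → $1.11
Paperback novel $15.86: books → 8.5% + 3% local = 11.5% → $1.82
Dress shirt $80.12: clothing → 8% + 0% local = 8% → $6.41
Crossword puzzle book $11.19: books → 8.5% + 3% local = 11.5% → $1.29
Total tax = $1.61 + $1.11 + $1.82 + $6.41 + $1.29 = $12.24

$12.24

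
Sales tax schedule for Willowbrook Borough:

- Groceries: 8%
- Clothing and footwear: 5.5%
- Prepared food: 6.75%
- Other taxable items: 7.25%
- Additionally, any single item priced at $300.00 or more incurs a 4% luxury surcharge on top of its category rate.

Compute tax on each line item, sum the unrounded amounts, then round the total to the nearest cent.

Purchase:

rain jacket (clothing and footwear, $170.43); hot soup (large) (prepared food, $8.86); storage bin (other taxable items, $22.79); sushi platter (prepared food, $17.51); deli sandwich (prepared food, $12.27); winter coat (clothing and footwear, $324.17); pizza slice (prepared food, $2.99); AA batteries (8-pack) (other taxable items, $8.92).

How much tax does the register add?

$45.28

Rain jacket $170.43: clothing and footwear → 5.5% → $9.37365
Hot soup (large) $8.86: prepared food → 6.75% → $0.59805
Storage bin $22.79: other taxable items → 7.25% → $1.652275
Sushi platter $17.51: prepared food → 6.75% → $1.181925
Deli sandwich $12.27: prepared food → 6.75% → $0.828225
Winter coat $324.17: clothing and footwear → 5.5% + 4% surcharge = 9.5% → $30.79615
Pizza slice $2.99: prepared food → 6.75% → $0.201825
AA batteries (8-pack) $8.92: other taxable items → 7.25% → $0.6467
Unrounded tax sum = $45.2788 → $45.28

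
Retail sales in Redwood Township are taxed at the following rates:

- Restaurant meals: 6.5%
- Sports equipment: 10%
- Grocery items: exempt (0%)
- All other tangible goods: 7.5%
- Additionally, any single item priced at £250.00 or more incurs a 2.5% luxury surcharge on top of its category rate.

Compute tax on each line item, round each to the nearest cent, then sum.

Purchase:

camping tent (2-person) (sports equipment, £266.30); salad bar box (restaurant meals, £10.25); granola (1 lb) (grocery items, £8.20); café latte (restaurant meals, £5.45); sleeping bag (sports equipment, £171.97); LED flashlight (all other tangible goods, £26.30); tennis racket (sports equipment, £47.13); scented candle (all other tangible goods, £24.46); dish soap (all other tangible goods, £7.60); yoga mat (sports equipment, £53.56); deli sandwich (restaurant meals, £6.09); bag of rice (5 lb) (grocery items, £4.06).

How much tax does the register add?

Camping tent (2-person) £266.30: sports equipment → 10% + 2.5% surcharge = 12.5% → £33.29
Salad bar box £10.25: restaurant meals → 6.5% → £0.67
Granola (1 lb) £8.20: grocery items → 0% → £0.00
Café latte £5.45: restaurant meals → 6.5% → £0.35
Sleeping bag £171.97: sports equipment → 10% → £17.20
LED flashlight £26.30: all other tangible goods → 7.5% → £1.97
Tennis racket £47.13: sports equipment → 10% → £4.71
Scented candle £24.46: all other tangible goods → 7.5% → £1.83
Dish soap £7.60: all other tangible goods → 7.5% → £0.57
Yoga mat £53.56: sports equipment → 10% → £5.36
Deli sandwich £6.09: restaurant meals → 6.5% → £0.40
Bag of rice (5 lb) £4.06: grocery items → 0% → £0.00
Total tax = £33.29 + £0.67 + £0.35 + £17.20 + £1.97 + £4.71 + £1.83 + £0.57 + £5.36 + £0.40 = £66.35

£66.35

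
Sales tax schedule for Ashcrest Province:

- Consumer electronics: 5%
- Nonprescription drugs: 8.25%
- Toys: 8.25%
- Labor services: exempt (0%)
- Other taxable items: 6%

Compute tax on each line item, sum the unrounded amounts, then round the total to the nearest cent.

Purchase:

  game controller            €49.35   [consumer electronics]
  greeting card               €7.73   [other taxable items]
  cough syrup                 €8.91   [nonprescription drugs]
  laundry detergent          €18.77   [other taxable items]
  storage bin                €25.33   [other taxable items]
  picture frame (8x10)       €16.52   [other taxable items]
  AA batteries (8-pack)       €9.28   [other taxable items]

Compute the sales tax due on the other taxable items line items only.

Greeting card €7.73: other taxable items → 6% → €0.4638
Laundry detergent €18.77: other taxable items → 6% → €1.1262
Storage bin €25.33: other taxable items → 6% → €1.5198
Picture frame (8x10) €16.52: other taxable items → 6% → €0.9912
AA batteries (8-pack) €9.28: other taxable items → 6% → €0.5568
Tax on other taxable items: unrounded sum = €4.6578 → €4.66

€4.66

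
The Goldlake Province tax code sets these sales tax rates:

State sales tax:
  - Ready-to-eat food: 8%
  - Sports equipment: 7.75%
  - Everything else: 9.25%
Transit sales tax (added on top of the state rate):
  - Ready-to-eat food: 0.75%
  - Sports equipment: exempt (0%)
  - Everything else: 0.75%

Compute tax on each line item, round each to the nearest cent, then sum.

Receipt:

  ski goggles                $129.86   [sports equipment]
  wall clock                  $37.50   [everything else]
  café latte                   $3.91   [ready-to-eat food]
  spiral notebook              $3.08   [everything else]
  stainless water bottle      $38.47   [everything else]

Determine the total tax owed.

$18.31

Ski goggles $129.86: sports equipment → 7.75% + 0% transit = 7.75% → $10.06
Wall clock $37.50: everything else → 9.25% + 0.75% transit = 10% → $3.75
Café latte $3.91: ready-to-eat food → 8% + 0.75% transit = 8.75% → $0.34
Spiral notebook $3.08: everything else → 9.25% + 0.75% transit = 10% → $0.31
Stainless water bottle $38.47: everything else → 9.25% + 0.75% transit = 10% → $3.85
Total tax = $10.06 + $3.75 + $0.34 + $0.31 + $3.85 = $18.31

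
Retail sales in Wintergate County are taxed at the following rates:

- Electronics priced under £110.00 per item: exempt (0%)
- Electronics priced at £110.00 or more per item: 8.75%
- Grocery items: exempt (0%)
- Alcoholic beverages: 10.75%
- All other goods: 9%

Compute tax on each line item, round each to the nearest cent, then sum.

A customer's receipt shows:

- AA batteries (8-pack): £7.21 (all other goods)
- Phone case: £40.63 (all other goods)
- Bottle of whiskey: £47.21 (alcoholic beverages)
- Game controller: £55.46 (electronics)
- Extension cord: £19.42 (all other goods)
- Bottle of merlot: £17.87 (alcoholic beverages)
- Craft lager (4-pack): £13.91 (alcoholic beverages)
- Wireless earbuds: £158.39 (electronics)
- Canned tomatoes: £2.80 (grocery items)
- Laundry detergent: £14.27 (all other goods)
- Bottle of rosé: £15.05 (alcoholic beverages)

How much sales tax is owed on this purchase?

AA batteries (8-pack) £7.21: all other goods → 9% → £0.65
Phone case £40.63: all other goods → 9% → £3.66
Bottle of whiskey £47.21: alcoholic beverages → 10.75% → £5.08
Game controller £55.46: electronics, under £110.00 → 0% → £0.00
Extension cord £19.42: all other goods → 9% → £1.75
Bottle of merlot £17.87: alcoholic beverages → 10.75% → £1.92
Craft lager (4-pack) £13.91: alcoholic beverages → 10.75% → £1.50
Wireless earbuds £158.39: electronics, £110.00 or more → 8.75% → £13.86
Canned tomatoes £2.80: grocery items → 0% → £0.00
Laundry detergent £14.27: all other goods → 9% → £1.28
Bottle of rosé £15.05: alcoholic beverages → 10.75% → £1.62
Total tax = £0.65 + £3.66 + £5.08 + £1.75 + £1.92 + £1.50 + £13.86 + £1.28 + £1.62 = £31.32

£31.32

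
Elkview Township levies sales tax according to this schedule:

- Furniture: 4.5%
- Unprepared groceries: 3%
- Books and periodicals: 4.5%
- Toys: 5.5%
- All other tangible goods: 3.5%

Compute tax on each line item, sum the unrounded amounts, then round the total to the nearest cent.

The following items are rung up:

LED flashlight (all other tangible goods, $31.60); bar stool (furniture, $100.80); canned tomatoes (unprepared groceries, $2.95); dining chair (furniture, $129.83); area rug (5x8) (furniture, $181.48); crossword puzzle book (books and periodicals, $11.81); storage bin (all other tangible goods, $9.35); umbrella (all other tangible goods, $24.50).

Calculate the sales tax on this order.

$21.46

LED flashlight $31.60: all other tangible goods → 3.5% → $1.106
Bar stool $100.80: furniture → 4.5% → $4.536
Canned tomatoes $2.95: unprepared groceries → 3% → $0.0885
Dining chair $129.83: furniture → 4.5% → $5.84235
Area rug (5x8) $181.48: furniture → 4.5% → $8.1666
Crossword puzzle book $11.81: books and periodicals → 4.5% → $0.53145
Storage bin $9.35: all other tangible goods → 3.5% → $0.32725
Umbrella $24.50: all other tangible goods → 3.5% → $0.8575
Unrounded tax sum = $21.45565 → $21.46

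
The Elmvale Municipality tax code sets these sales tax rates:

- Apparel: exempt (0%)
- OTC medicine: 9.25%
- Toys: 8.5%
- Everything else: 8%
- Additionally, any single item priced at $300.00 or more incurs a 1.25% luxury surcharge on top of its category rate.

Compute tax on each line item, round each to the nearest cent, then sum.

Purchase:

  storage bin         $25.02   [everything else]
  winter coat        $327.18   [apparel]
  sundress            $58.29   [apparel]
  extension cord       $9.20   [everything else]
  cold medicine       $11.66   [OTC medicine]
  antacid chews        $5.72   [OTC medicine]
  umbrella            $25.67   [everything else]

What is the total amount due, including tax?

$473.23

Storage bin $25.02: everything else → 8% → $2.00
Winter coat $327.18: apparel → 0% + 1.25% surcharge = 1.25% → $4.09
Sundress $58.29: apparel → 0% → $0.00
Extension cord $9.20: everything else → 8% → $0.74
Cold medicine $11.66: OTC medicine → 9.25% → $1.08
Antacid chews $5.72: OTC medicine → 9.25% → $0.53
Umbrella $25.67: everything else → 8% → $2.05
Subtotal = $462.74; tax = $10.49; total due = $473.23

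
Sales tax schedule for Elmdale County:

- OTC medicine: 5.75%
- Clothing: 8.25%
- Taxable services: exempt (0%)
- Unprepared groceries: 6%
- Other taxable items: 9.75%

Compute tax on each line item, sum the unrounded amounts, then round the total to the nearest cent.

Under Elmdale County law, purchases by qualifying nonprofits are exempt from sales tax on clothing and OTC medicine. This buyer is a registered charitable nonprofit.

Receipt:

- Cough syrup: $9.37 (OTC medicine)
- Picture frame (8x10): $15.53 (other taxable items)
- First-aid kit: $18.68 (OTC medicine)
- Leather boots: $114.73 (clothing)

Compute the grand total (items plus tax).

$159.82

Cough syrup $9.37: OTC medicine, buyer-exempt → 0% → $0.00
Picture frame (8x10) $15.53: other taxable items → 9.75% → $1.514175
First-aid kit $18.68: OTC medicine, buyer-exempt → 0% → $0.00
Leather boots $114.73: clothing, buyer-exempt → 0% → $0.00
Subtotal = $158.31; unrounded tax = $1.514175 → $1.51; total due = $159.82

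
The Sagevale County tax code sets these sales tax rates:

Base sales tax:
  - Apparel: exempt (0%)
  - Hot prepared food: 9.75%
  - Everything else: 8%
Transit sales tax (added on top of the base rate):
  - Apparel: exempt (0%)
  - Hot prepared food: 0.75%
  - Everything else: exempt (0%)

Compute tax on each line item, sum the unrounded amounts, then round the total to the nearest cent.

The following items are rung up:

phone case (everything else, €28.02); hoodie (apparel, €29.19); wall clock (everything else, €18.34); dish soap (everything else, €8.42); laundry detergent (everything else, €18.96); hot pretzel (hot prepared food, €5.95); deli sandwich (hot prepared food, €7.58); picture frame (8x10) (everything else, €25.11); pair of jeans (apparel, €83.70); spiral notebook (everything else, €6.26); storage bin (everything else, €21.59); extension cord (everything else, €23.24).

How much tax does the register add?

€13.42

Phone case €28.02: everything else → 8% + 0% transit = 8% → €2.2416
Hoodie €29.19: apparel → 0% + 0% transit = 0% → €0.00
Wall clock €18.34: everything else → 8% + 0% transit = 8% → €1.4672
Dish soap €8.42: everything else → 8% + 0% transit = 8% → €0.6736
Laundry detergent €18.96: everything else → 8% + 0% transit = 8% → €1.5168
Hot pretzel €5.95: hot prepared food → 9.75% + 0.75% transit = 10.5% → €0.62475
Deli sandwich €7.58: hot prepared food → 9.75% + 0.75% transit = 10.5% → €0.7959
Picture frame (8x10) €25.11: everything else → 8% + 0% transit = 8% → €2.0088
Pair of jeans €83.70: apparel → 0% + 0% transit = 0% → €0.00
Spiral notebook €6.26: everything else → 8% + 0% transit = 8% → €0.5008
Storage bin €21.59: everything else → 8% + 0% transit = 8% → €1.7272
Extension cord €23.24: everything else → 8% + 0% transit = 8% → €1.8592
Unrounded tax sum = €13.41585 → €13.42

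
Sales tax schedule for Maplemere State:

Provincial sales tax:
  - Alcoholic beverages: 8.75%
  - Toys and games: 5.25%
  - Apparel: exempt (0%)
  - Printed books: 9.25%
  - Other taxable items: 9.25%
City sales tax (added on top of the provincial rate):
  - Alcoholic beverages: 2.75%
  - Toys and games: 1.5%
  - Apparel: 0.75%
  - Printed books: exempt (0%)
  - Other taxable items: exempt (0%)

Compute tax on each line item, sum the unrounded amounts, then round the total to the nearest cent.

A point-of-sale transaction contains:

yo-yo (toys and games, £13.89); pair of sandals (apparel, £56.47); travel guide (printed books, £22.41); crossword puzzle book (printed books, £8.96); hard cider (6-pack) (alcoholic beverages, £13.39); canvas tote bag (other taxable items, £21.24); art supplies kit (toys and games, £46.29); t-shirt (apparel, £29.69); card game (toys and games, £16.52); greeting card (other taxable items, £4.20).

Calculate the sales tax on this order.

Yo-yo £13.89: toys and games → 5.25% + 1.5% city = 6.75% → £0.937575
Pair of sandals £56.47: apparel → 0% + 0.75% city = 0.75% → £0.423525
Travel guide £22.41: printed books → 9.25% + 0% city = 9.25% → £2.072925
Crossword puzzle book £8.96: printed books → 9.25% + 0% city = 9.25% → £0.8288
Hard cider (6-pack) £13.39: alcoholic beverages → 8.75% + 2.75% city = 11.5% → £1.53985
Canvas tote bag £21.24: other taxable items → 9.25% + 0% city = 9.25% → £1.9647
Art supplies kit £46.29: toys and games → 5.25% + 1.5% city = 6.75% → £3.124575
T-shirt £29.69: apparel → 0% + 0.75% city = 0.75% → £0.222675
Card game £16.52: toys and games → 5.25% + 1.5% city = 6.75% → £1.1151
Greeting card £4.20: other taxable items → 9.25% + 0% city = 9.25% → £0.3885
Unrounded tax sum = £12.618225 → £12.62

£12.62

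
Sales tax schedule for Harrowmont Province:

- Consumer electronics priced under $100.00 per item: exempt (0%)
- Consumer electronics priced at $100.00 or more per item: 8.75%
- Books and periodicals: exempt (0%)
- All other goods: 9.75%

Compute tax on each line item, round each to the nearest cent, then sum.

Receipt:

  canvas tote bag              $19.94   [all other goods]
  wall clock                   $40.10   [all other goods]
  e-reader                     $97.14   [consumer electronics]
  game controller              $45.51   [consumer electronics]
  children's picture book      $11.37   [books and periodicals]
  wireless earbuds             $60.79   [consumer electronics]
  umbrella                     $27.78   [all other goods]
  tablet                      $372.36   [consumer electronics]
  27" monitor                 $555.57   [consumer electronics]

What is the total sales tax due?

$89.75

Canvas tote bag $19.94: all other goods → 9.75% → $1.94
Wall clock $40.10: all other goods → 9.75% → $3.91
E-reader $97.14: consumer electronics, under $100.00 → 0% → $0.00
Game controller $45.51: consumer electronics, under $100.00 → 0% → $0.00
Children's picture book $11.37: books and periodicals → 0% → $0.00
Wireless earbuds $60.79: consumer electronics, under $100.00 → 0% → $0.00
Umbrella $27.78: all other goods → 9.75% → $2.71
Tablet $372.36: consumer electronics, $100.00 or more → 8.75% → $32.58
27" monitor $555.57: consumer electronics, $100.00 or more → 8.75% → $48.61
Total tax = $1.94 + $3.91 + $2.71 + $32.58 + $48.61 = $89.75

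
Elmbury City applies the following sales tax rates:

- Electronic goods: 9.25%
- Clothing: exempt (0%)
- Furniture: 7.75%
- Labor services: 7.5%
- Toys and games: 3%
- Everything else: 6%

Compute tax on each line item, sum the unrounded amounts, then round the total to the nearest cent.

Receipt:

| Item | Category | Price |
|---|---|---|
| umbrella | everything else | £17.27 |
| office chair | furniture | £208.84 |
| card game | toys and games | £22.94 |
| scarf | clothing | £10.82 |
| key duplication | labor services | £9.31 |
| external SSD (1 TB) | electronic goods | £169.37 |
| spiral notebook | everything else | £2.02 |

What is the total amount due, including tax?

Umbrella £17.27: everything else → 6% → £1.0362
Office chair £208.84: furniture → 7.75% → £16.1851
Card game £22.94: toys and games → 3% → £0.6882
Scarf £10.82: clothing → 0% → £0.00
Key duplication £9.31: labor services → 7.5% → £0.69825
External SSD (1 TB) £169.37: electronic goods → 9.25% → £15.666725
Spiral notebook £2.02: everything else → 6% → £0.1212
Subtotal = £440.57; unrounded tax = £34.395675 → £34.40; total due = £474.97

£474.97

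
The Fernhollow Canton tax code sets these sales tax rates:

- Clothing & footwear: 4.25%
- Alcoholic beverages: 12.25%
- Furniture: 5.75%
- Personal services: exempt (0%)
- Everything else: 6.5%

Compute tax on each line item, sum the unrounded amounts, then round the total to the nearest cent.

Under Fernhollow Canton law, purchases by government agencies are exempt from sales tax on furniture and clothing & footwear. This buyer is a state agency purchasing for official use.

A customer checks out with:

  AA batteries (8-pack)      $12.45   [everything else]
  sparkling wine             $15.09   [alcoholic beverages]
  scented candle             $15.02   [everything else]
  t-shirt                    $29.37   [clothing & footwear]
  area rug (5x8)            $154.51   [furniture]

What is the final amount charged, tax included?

$230.07

AA batteries (8-pack) $12.45: everything else → 6.5% → $0.80925
Sparkling wine $15.09: alcoholic beverages → 12.25% → $1.848525
Scented candle $15.02: everything else → 6.5% → $0.9763
T-shirt $29.37: clothing & footwear, buyer-exempt → 0% → $0.00
Area rug (5x8) $154.51: furniture, buyer-exempt → 0% → $0.00
Subtotal = $226.44; unrounded tax = $3.634075 → $3.63; total due = $230.07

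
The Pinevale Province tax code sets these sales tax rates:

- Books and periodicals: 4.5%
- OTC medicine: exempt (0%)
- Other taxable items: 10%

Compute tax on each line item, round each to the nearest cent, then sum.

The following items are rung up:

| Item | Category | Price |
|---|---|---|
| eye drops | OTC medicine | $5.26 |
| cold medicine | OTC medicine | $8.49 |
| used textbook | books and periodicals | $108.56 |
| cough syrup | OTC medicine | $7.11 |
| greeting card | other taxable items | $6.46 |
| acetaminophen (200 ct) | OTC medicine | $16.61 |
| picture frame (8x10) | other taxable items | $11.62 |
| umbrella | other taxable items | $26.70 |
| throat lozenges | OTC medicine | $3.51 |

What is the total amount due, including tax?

Eye drops $5.26: OTC medicine → 0% → $0.00
Cold medicine $8.49: OTC medicine → 0% → $0.00
Used textbook $108.56: books and periodicals → 4.5% → $4.89
Cough syrup $7.11: OTC medicine → 0% → $0.00
Greeting card $6.46: other taxable items → 10% → $0.65
Acetaminophen (200 ct) $16.61: OTC medicine → 0% → $0.00
Picture frame (8x10) $11.62: other taxable items → 10% → $1.16
Umbrella $26.70: other taxable items → 10% → $2.67
Throat lozenges $3.51: OTC medicine → 0% → $0.00
Subtotal = $194.32; tax = $9.37; total due = $203.69

$203.69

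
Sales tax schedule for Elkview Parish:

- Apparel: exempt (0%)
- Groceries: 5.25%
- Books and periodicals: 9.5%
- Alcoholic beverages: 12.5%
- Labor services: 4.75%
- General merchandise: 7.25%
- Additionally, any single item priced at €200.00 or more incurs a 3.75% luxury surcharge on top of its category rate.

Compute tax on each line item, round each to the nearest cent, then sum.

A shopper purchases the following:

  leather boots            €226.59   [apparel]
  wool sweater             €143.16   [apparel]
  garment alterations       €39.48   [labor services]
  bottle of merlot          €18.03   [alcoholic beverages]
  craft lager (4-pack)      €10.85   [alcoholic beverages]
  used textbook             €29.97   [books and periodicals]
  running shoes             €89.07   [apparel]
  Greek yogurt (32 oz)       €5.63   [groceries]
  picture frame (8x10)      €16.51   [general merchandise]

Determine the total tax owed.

Leather boots €226.59: apparel → 0% + 3.75% surcharge = 3.75% → €8.50
Wool sweater €143.16: apparel → 0% → €0.00
Garment alterations €39.48: labor services → 4.75% → €1.88
Bottle of merlot €18.03: alcoholic beverages → 12.5% → €2.25
Craft lager (4-pack) €10.85: alcoholic beverages → 12.5% → €1.36
Used textbook €29.97: books and periodicals → 9.5% → €2.85
Running shoes €89.07: apparel → 0% → €0.00
Greek yogurt (32 oz) €5.63: groceries → 5.25% → €0.30
Picture frame (8x10) €16.51: general merchandise → 7.25% → €1.20
Total tax = €8.50 + €1.88 + €2.25 + €1.36 + €2.85 + €0.30 + €1.20 = €18.34

€18.34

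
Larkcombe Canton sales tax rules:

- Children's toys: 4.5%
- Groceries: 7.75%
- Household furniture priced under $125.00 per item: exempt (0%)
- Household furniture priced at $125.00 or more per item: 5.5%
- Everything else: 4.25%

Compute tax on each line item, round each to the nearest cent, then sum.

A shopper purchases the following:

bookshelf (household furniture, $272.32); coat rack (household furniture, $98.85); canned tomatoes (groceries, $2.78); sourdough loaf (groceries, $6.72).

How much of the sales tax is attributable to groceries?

$0.74

Canned tomatoes $2.78: groceries → 7.75% → $0.22
Sourdough loaf $6.72: groceries → 7.75% → $0.52
Tax on groceries = $0.22 + $0.52 = $0.74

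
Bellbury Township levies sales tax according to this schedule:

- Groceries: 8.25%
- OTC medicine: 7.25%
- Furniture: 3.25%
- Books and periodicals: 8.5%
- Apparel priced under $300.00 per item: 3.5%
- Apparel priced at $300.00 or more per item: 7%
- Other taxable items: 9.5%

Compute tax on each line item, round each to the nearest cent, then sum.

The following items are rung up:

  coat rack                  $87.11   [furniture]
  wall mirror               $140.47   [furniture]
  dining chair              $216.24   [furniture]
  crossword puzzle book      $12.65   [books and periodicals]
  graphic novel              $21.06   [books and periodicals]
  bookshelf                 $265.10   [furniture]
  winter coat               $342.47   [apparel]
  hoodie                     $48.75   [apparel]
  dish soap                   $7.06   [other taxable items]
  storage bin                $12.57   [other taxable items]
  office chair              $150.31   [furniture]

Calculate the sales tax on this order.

$58.35

Coat rack $87.11: furniture → 3.25% → $2.83
Wall mirror $140.47: furniture → 3.25% → $4.57
Dining chair $216.24: furniture → 3.25% → $7.03
Crossword puzzle book $12.65: books and periodicals → 8.5% → $1.08
Graphic novel $21.06: books and periodicals → 8.5% → $1.79
Bookshelf $265.10: furniture → 3.25% → $8.62
Winter coat $342.47: apparel, $300.00 or more → 7% → $23.97
Hoodie $48.75: apparel, under $300.00 → 3.5% → $1.71
Dish soap $7.06: other taxable items → 9.5% → $0.67
Storage bin $12.57: other taxable items → 9.5% → $1.19
Office chair $150.31: furniture → 3.25% → $4.89
Total tax = $2.83 + $4.57 + $7.03 + $1.08 + $1.79 + $8.62 + $23.97 + $1.71 + $0.67 + $1.19 + $4.89 = $58.35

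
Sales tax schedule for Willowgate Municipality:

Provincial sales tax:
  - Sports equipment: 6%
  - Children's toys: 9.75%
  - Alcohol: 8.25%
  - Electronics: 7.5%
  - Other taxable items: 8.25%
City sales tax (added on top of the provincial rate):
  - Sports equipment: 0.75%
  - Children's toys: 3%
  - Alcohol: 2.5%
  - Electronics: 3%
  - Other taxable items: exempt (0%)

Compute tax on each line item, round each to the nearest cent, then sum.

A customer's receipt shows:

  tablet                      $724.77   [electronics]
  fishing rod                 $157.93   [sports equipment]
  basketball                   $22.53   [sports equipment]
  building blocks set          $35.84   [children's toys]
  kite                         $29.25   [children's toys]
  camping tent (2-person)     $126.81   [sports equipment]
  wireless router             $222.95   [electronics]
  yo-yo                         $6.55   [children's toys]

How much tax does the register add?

$129.39

Tablet $724.77: electronics → 7.5% + 3% city = 10.5% → $76.10
Fishing rod $157.93: sports equipment → 6% + 0.75% city = 6.75% → $10.66
Basketball $22.53: sports equipment → 6% + 0.75% city = 6.75% → $1.52
Building blocks set $35.84: children's toys → 9.75% + 3% city = 12.75% → $4.57
Kite $29.25: children's toys → 9.75% + 3% city = 12.75% → $3.73
Camping tent (2-person) $126.81: sports equipment → 6% + 0.75% city = 6.75% → $8.56
Wireless router $222.95: electronics → 7.5% + 3% city = 10.5% → $23.41
Yo-yo $6.55: children's toys → 9.75% + 3% city = 12.75% → $0.84
Total tax = $76.10 + $10.66 + $1.52 + $4.57 + $3.73 + $8.56 + $23.41 + $0.84 = $129.39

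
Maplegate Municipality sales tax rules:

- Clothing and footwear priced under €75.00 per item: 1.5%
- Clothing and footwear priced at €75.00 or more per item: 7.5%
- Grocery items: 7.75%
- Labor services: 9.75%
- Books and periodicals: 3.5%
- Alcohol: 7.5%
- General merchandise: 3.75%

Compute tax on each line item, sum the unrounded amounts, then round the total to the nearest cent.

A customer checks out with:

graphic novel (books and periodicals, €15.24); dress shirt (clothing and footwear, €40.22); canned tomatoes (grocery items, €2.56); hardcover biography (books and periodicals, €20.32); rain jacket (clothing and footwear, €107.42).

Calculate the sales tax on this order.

€10.10

Graphic novel €15.24: books and periodicals → 3.5% → €0.5334
Dress shirt €40.22: clothing and footwear, under €75.00 → 1.5% → €0.6033
Canned tomatoes €2.56: grocery items → 7.75% → €0.1984
Hardcover biography €20.32: books and periodicals → 3.5% → €0.7112
Rain jacket €107.42: clothing and footwear, €75.00 or more → 7.5% → €8.0565
Unrounded tax sum = €10.1028 → €10.10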